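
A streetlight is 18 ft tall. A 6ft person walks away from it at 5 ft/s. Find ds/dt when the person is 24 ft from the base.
5/2 ft/s

By similar triangles: 18/(x+s) = 6/s
Solving: s = 6x/12
ds/dt = 6/12 · dx/dt = 1/2 · 5 = 5/2 ft/s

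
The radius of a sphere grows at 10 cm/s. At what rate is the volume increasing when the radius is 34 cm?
46240π cm³/s

V = (4/3)πr³
dV/dt = dV/dr · dr/dt = 4πr² · 10
At r = 34: dV/dt = 46240π cm³/s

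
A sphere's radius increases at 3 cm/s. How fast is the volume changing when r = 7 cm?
588π cm³/s

V = (4/3)πr³
dV/dt = dV/dr · dr/dt = 4πr² · 3
At r = 7: dV/dt = 588π cm³/s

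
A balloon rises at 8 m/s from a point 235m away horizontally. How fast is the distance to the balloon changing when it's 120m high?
192√2785/2785 ≈ 3.638 m/s

z² = 235² + y²
z = √(235² + 120²) = 5√2785
dz/dt = y/z · dy/dt = 120/(5√2785) · 8 = 192√2785/2785 ≈ 3.638 m/s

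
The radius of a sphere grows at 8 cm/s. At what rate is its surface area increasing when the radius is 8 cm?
512π cm²/s

S = 4πr²
dS/dt = dS/dr · dr/dt = 8πr · 8
At r = 8: dS/dt = 512π cm²/s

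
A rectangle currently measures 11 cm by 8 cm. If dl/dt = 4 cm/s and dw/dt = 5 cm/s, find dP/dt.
18 cm/s

P = 2(l + w)
dP/dt = 2(dl/dt + dw/dt) = 2(4 + 5) = 18 cm/s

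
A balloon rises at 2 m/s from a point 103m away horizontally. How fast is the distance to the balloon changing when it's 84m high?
168√17665/17665 ≈ 1.264 m/s

z² = 103² + y²
z = √(103² + 84²) = √17665
dz/dt = y/z · dy/dt = 84/√17665 · 2 = 168√17665/17665 ≈ 1.264 m/s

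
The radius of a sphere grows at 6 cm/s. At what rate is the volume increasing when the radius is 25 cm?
15000π cm³/s

V = (4/3)πr³
dV/dt = dV/dr · dr/dt = 4πr² · 6
At r = 25: dV/dt = 15000π cm³/s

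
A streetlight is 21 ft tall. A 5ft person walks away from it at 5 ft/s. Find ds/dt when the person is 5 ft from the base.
25/16 ft/s

By similar triangles: 21/(x+s) = 5/s
Solving: s = 5x/16
ds/dt = 5/16 · dx/dt = 5/16 · 5 = 25/16 ft/s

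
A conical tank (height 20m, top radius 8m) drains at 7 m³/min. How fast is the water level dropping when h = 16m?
175/(1024π) ≈ 0.0544 m/min

r/h = 8/20, so r = (2/5)h
V = (1/3)πr²h = (1/3)π((2/5)h)²h = (4/75)πh³
dV/dh = (4/25)πh²
dh/dt = (dV/dt)/(dV/dh) = -7/((4/25)π·16²) = -175/(1024π) m/min
The level is dropping at 175/(1024π) ≈ 0.0544 m/min.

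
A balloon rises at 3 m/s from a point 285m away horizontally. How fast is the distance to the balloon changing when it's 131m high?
393√98386/98386 ≈ 1.253 m/s

z² = 285² + y²
z = √(285² + 131²) = √98386
dz/dt = y/z · dy/dt = 131/√98386 · 3 = 393√98386/98386 ≈ 1.253 m/s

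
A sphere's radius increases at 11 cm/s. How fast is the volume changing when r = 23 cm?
23276π cm³/s

V = (4/3)πr³
dV/dt = dV/dr · dr/dt = 4πr² · 11
At r = 23: dV/dt = 23276π cm³/s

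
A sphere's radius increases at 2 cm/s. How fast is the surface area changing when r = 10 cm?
160π cm²/s

S = 4πr²
dS/dt = dS/dr · dr/dt = 8πr · 2
At r = 10: dS/dt = 160π cm²/s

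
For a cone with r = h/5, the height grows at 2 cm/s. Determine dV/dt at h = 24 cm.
1152π/25 cm³/s

V = (1/3)π(h/5)²h = πh³/75
dV/dt = πh²/25 · 2
At h = 24: dV/dt = 1152π/25 cm³/s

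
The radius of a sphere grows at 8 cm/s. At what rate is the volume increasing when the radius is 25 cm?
20000π cm³/s

V = (4/3)πr³
dV/dt = dV/dr · dr/dt = 4πr² · 8
At r = 25: dV/dt = 20000π cm³/s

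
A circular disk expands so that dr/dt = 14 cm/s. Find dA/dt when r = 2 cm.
56π cm²/s

A = πr²
dA/dt = 2πr · dr/dt = 2π(2)(14) = 56π cm²/s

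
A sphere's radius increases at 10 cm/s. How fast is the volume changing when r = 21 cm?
17640π cm³/s

V = (4/3)πr³
dV/dt = dV/dr · dr/dt = 4πr² · 10
At r = 21: dV/dt = 17640π cm³/s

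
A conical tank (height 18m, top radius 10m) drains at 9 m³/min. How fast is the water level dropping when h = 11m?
729/(3025π) ≈ 0.07671 m/min

r/h = 10/18, so r = (5/9)h
V = (1/3)πr²h = (1/3)π((5/9)h)²h = (25/243)πh³
dV/dh = (25/81)πh²
dh/dt = (dV/dt)/(dV/dh) = -9/((25/81)π·11²) = -729/(3025π) m/min
The level is dropping at 729/(3025π) ≈ 0.07671 m/min.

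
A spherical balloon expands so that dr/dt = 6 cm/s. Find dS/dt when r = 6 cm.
288π cm²/s

S = 4πr²
dS/dt = dS/dr · dr/dt = 8πr · 6
At r = 6: dS/dt = 288π cm²/s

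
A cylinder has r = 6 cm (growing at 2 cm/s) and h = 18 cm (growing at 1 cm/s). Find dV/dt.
468π cm³/s

V = πr²h
dV/dt = 2πrh·dr/dt + πr²·dh/dt
= 2π(6)(18)(2) + π(6)²(1)
= 468π cm³/s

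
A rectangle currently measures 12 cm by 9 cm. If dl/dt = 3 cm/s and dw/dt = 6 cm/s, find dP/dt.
18 cm/s

P = 2(l + w)
dP/dt = 2(dl/dt + dw/dt) = 2(3 + 6) = 18 cm/s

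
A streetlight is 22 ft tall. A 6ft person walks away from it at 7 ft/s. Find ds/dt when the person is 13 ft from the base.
21/8 ft/s

By similar triangles: 22/(x+s) = 6/s
Solving: s = 6x/16
ds/dt = 6/16 · dx/dt = 3/8 · 7 = 21/8 ft/s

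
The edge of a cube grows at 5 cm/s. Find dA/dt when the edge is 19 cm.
1140 cm²/s

A = 6s²
dA/dt = 12s · ds/dt = 12·19·5 = 1140 cm²/s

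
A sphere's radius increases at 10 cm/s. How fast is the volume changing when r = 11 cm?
4840π cm³/s

V = (4/3)πr³
dV/dt = dV/dr · dr/dt = 4πr² · 10
At r = 11: dV/dt = 4840π cm³/s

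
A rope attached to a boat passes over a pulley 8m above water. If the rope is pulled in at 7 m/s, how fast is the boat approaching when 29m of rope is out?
29√777/111 ≈ 7.283 m/s

rope² = x² + 8²
x = √(29² - 8²) = √777
dx/dt = (rope/x) · d(rope)/dt = (29/√777) · (-7) = -29√777/111 m/s
The boat approaches at 29√777/111 ≈ 7.283 m/s.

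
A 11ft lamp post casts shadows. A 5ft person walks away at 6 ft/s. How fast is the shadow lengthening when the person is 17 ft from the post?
5 ft/s

By similar triangles: 11/(x+s) = 5/s
Solving: s = 5x/6
ds/dt = 5/6 · dx/dt = 5/6 · 6 = 5 ft/s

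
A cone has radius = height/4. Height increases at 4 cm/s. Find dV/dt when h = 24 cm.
144π cm³/s

V = (1/3)π(h/4)²h = πh³/48
dV/dt = πh²/16 · 4
At h = 24: dV/dt = 144π cm³/s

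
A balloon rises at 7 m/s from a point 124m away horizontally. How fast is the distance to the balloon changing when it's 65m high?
455√19601/19601 ≈ 3.25 m/s

z² = 124² + y²
z = √(124² + 65²) = √19601
dz/dt = y/z · dy/dt = 65/√19601 · 7 = 455√19601/19601 ≈ 3.25 m/s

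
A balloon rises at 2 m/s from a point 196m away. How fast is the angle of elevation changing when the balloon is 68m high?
0.009108 rad/s

tan(θ) = y/196
sec²(θ) · dθ/dt = (1/196) · dy/dt
dθ/dt = cos²(θ)/196 · 2 = 196/(196² + 68²) · 2
dθ/dt = 0.009108 rad/s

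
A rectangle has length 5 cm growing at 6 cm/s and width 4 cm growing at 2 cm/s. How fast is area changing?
34 cm²/s

A = lw
dA/dt = w·dl/dt + l·dw/dt = 4·6 + 5·2 = 34 cm²/s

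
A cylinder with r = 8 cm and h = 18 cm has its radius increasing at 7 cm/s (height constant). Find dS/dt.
476π cm²/s

S = 2πrh + 2πr² (lateral + bases)
dS/dt = (2πh + 4πr)·dr/dt = (2π·18 + 4π·8)·7
= 476π cm²/s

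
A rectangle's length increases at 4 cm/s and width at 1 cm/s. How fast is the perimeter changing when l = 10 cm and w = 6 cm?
10 cm/s

P = 2(l + w)
dP/dt = 2(dl/dt + dw/dt) = 2(4 + 1) = 10 cm/s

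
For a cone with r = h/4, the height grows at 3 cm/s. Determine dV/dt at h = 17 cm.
867π/16 cm³/s

V = (1/3)π(h/4)²h = πh³/48
dV/dt = πh²/16 · 3
At h = 17: dV/dt = 867π/16 cm³/s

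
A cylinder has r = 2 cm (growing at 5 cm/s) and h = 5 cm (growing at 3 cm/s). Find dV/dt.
112π cm³/s

V = πr²h
dV/dt = 2πrh·dr/dt + πr²·dh/dt
= 2π(2)(5)(5) + π(2)²(3)
= 112π cm³/s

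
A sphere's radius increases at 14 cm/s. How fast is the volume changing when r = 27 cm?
40824π cm³/s

V = (4/3)πr³
dV/dt = dV/dr · dr/dt = 4πr² · 14
At r = 27: dV/dt = 40824π cm³/s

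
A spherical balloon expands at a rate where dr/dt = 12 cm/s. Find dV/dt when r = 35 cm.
58800π cm³/s

V = (4/3)πr³
dV/dt = dV/dr · dr/dt = 4πr² · 12
At r = 35: dV/dt = 58800π cm³/s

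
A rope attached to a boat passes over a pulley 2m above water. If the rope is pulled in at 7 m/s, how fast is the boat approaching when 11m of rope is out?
77√13/39 ≈ 7.119 m/s

rope² = x² + 2²
x = √(11² - 2²) = 3√13
dx/dt = (rope/x) · d(rope)/dt = (11/(3√13)) · (-7) = -77√13/39 m/s
The boat approaches at 77√13/39 ≈ 7.119 m/s.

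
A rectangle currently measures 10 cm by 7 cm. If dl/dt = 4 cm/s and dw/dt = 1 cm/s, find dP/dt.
10 cm/s

P = 2(l + w)
dP/dt = 2(dl/dt + dw/dt) = 2(4 + 1) = 10 cm/s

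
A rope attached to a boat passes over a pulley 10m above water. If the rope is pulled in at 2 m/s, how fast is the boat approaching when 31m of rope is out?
62√861/861 ≈ 2.113 m/s

rope² = x² + 10²
x = √(31² - 10²) = √861
dx/dt = (rope/x) · d(rope)/dt = (31/√861) · (-2) = -62√861/861 m/s
The boat approaches at 62√861/861 ≈ 2.113 m/s.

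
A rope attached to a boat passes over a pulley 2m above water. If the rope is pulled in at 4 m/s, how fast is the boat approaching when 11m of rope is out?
44√13/39 ≈ 4.068 m/s

rope² = x² + 2²
x = √(11² - 2²) = 3√13
dx/dt = (rope/x) · d(rope)/dt = (11/(3√13)) · (-4) = -44√13/39 m/s
The boat approaches at 44√13/39 ≈ 4.068 m/s.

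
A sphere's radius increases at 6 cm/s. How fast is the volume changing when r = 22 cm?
11616π cm³/s

V = (4/3)πr³
dV/dt = dV/dr · dr/dt = 4πr² · 6
At r = 22: dV/dt = 11616π cm³/s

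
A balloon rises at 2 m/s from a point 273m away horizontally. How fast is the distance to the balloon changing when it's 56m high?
16√1585/1585 ≈ 0.4019 m/s

z² = 273² + y²
z = √(273² + 56²) = 7√1585
dz/dt = y/z · dy/dt = 56/(7√1585) · 2 = 16√1585/1585 ≈ 0.4019 m/s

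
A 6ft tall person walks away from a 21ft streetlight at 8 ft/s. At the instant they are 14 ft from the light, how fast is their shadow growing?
16/5 ft/s

By similar triangles: 21/(x+s) = 6/s
Solving: s = 6x/15
ds/dt = 6/15 · dx/dt = 2/5 · 8 = 16/5 ft/s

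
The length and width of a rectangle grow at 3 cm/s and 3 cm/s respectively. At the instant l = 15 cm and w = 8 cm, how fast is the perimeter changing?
12 cm/s

P = 2(l + w)
dP/dt = 2(dl/dt + dw/dt) = 2(3 + 3) = 12 cm/s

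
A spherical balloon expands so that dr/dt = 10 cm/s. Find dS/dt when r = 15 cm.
1200π cm²/s

S = 4πr²
dS/dt = dS/dr · dr/dt = 8πr · 10
At r = 15: dS/dt = 1200π cm²/s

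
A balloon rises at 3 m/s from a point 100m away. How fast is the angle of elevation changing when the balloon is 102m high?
0.014703 rad/s

tan(θ) = y/100
sec²(θ) · dθ/dt = (1/100) · dy/dt
dθ/dt = cos²(θ)/100 · 3 = 100/(100² + 102²) · 3
dθ/dt = 0.014703 rad/s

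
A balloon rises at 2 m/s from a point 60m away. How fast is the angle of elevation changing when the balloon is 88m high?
0.010578 rad/s

tan(θ) = y/60
sec²(θ) · dθ/dt = (1/60) · dy/dt
dθ/dt = cos²(θ)/60 · 2 = 60/(60² + 88²) · 2
dθ/dt = 0.010578 rad/s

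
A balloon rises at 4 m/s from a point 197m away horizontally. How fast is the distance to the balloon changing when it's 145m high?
290√59834/29917 ≈ 2.371 m/s

z² = 197² + y²
z = √(197² + 145²) = √59834
dz/dt = y/z · dy/dt = 145/√59834 · 4 = 290√59834/29917 ≈ 2.371 m/s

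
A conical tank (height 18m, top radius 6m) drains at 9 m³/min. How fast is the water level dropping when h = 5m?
81/(25π) ≈ 1.031 m/min

r/h = 6/18, so r = (1/3)h
V = (1/3)πr²h = (1/3)π((1/3)h)²h = (1/27)πh³
dV/dh = (1/9)πh²
dh/dt = (dV/dt)/(dV/dh) = -9/((1/9)π·5²) = -81/(25π) m/min
The level is dropping at 81/(25π) ≈ 1.031 m/min.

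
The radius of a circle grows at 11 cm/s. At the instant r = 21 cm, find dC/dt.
22π cm/s

C = 2πr
dC/dt = 2π · dr/dt = 2π · 11 = 22π cm/s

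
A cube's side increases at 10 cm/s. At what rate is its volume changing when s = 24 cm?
17280 cm³/s

V = s³
dV/dt = 3s² · ds/dt = 3·24²·10 = 17280 cm³/s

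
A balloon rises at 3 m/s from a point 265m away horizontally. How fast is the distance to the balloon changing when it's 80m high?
48√3065/3065 ≈ 0.867 m/s

z² = 265² + y²
z = √(265² + 80²) = 5√3065
dz/dt = y/z · dy/dt = 80/(5√3065) · 3 = 48√3065/3065 ≈ 0.867 m/s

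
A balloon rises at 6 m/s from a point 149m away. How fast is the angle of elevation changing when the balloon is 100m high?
0.027763 rad/s

tan(θ) = y/149
sec²(θ) · dθ/dt = (1/149) · dy/dt
dθ/dt = cos²(θ)/149 · 6 = 149/(149² + 100²) · 6
dθ/dt = 0.027763 rad/s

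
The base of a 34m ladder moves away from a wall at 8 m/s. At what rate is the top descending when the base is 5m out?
40√1131/1131 ≈ 1.189 m/s

x² + y² = 34²
2x·dx/dt + 2y·dy/dt = 0
dy/dt = -x/y · dx/dt = -5/√1131 · 8 = -40√1131/1131 m/s
The top is descending at 40√1131/1131 ≈ 1.189 m/s.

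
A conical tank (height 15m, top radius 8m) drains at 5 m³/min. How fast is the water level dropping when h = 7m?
1125/(3136π) ≈ 0.1142 m/min

r/h = 8/15, so r = (8/15)h
V = (1/3)πr²h = (1/3)π((8/15)h)²h = (64/675)πh³
dV/dh = (64/225)πh²
dh/dt = (dV/dt)/(dV/dh) = -5/((64/225)π·7²) = -1125/(3136π) m/min
The level is dropping at 1125/(3136π) ≈ 0.1142 m/min.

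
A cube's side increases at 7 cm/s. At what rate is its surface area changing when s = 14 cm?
1176 cm²/s

A = 6s²
dA/dt = 12s · ds/dt = 12·14·7 = 1176 cm²/s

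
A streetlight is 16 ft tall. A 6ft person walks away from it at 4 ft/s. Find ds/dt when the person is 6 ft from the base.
12/5 ft/s

By similar triangles: 16/(x+s) = 6/s
Solving: s = 6x/10
ds/dt = 6/10 · dx/dt = 3/5 · 4 = 12/5 ft/s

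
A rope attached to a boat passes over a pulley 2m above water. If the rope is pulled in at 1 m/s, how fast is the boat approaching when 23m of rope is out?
23√21/105 ≈ 1.004 m/s

rope² = x² + 2²
x = √(23² - 2²) = 5√21
dx/dt = (rope/x) · d(rope)/dt = (23/(5√21)) · (-1) = -23√21/105 m/s
The boat approaches at 23√21/105 ≈ 1.004 m/s.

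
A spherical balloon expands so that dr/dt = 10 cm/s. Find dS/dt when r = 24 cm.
1920π cm²/s

S = 4πr²
dS/dt = dS/dr · dr/dt = 8πr · 10
At r = 24: dS/dt = 1920π cm²/s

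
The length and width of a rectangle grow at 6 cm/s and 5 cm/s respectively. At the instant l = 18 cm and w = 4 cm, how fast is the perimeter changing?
22 cm/s

P = 2(l + w)
dP/dt = 2(dl/dt + dw/dt) = 2(6 + 5) = 22 cm/s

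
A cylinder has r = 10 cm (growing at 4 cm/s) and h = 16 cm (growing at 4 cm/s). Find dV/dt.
1680π cm³/s

V = πr²h
dV/dt = 2πrh·dr/dt + πr²·dh/dt
= 2π(10)(16)(4) + π(10)²(4)
= 1680π cm³/s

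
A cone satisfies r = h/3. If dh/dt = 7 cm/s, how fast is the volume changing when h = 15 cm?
175π cm³/s

V = (1/3)π(h/3)²h = πh³/27
dV/dt = πh²/9 · 7
At h = 15: dV/dt = 175π cm³/s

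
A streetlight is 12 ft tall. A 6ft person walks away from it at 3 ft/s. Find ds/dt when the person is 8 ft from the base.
3 ft/s

By similar triangles: 12/(x+s) = 6/s
Solving: s = 6x/6
ds/dt = 6/6 · dx/dt = 1 · 3 = 3 ft/s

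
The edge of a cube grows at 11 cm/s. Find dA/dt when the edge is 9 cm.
1188 cm²/s

A = 6s²
dA/dt = 12s · ds/dt = 12·9·11 = 1188 cm²/s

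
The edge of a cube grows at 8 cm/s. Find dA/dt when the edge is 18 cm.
1728 cm²/s

A = 6s²
dA/dt = 12s · ds/dt = 12·18·8 = 1728 cm²/s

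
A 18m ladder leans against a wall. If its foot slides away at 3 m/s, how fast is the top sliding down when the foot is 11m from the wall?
33√203/203 ≈ 2.316 m/s

x² + y² = 18²
2x·dx/dt + 2y·dy/dt = 0
dy/dt = -x/y · dx/dt = -11/√203 · 3 = -33√203/203 m/s
The top is descending at 33√203/203 ≈ 2.316 m/s.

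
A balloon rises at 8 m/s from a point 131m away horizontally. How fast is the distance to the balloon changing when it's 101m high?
404√27362/13681 ≈ 4.885 m/s

z² = 131² + y²
z = √(131² + 101²) = √27362
dz/dt = y/z · dy/dt = 101/√27362 · 8 = 404√27362/13681 ≈ 4.885 m/s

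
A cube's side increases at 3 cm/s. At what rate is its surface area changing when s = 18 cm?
648 cm²/s

A = 6s²
dA/dt = 12s · ds/dt = 12·18·3 = 648 cm²/s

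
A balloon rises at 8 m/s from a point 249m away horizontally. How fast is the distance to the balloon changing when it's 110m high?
880√74101/74101 ≈ 3.233 m/s

z² = 249² + y²
z = √(249² + 110²) = √74101
dz/dt = y/z · dy/dt = 110/√74101 · 8 = 880√74101/74101 ≈ 3.233 m/s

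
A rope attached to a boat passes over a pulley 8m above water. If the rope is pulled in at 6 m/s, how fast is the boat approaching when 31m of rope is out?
62√897/299 ≈ 6.21 m/s

rope² = x² + 8²
x = √(31² - 8²) = √897
dx/dt = (rope/x) · d(rope)/dt = (31/√897) · (-6) = -62√897/299 m/s
The boat approaches at 62√897/299 ≈ 6.21 m/s.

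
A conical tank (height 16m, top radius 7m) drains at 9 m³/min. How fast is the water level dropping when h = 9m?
256/(441π) ≈ 0.1848 m/min

r/h = 7/16, so r = (7/16)h
V = (1/3)πr²h = (1/3)π((7/16)h)²h = (49/768)πh³
dV/dh = (49/256)πh²
dh/dt = (dV/dt)/(dV/dh) = -9/((49/256)π·9²) = -256/(441π) m/min
The level is dropping at 256/(441π) ≈ 0.1848 m/min.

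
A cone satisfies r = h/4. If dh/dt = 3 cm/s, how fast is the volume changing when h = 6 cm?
27π/4 cm³/s

V = (1/3)π(h/4)²h = πh³/48
dV/dt = πh²/16 · 3
At h = 6: dV/dt = 27π/4 cm³/s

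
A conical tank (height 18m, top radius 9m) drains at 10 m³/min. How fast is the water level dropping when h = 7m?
40/(49π) ≈ 0.2598 m/min

r/h = 9/18, so r = (1/2)h
V = (1/3)πr²h = (1/3)π((1/2)h)²h = (1/12)πh³
dV/dh = (1/4)πh²
dh/dt = (dV/dt)/(dV/dh) = -10/((1/4)π·7²) = -40/(49π) m/min
The level is dropping at 40/(49π) ≈ 0.2598 m/min.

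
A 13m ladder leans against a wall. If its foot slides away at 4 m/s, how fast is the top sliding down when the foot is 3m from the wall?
3√10/10 ≈ 0.9487 m/s

x² + y² = 13²
2x·dx/dt + 2y·dy/dt = 0
dy/dt = -x/y · dx/dt = -3/(4√10) · 4 = -3√10/10 m/s
The top is descending at 3√10/10 ≈ 0.9487 m/s.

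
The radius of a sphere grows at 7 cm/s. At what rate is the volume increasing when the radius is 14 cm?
5488π cm³/s

V = (4/3)πr³
dV/dt = dV/dr · dr/dt = 4πr² · 7
At r = 14: dV/dt = 5488π cm³/s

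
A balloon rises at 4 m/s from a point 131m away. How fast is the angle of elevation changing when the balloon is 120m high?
0.016603 rad/s

tan(θ) = y/131
sec²(θ) · dθ/dt = (1/131) · dy/dt
dθ/dt = cos²(θ)/131 · 4 = 131/(131² + 120²) · 4
dθ/dt = 0.016603 rad/s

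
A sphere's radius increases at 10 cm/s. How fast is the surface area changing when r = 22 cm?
1760π cm²/s

S = 4πr²
dS/dt = dS/dr · dr/dt = 8πr · 10
At r = 22: dS/dt = 1760π cm²/s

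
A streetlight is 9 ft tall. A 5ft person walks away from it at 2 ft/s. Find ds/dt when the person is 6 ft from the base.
5/2 ft/s

By similar triangles: 9/(x+s) = 5/s
Solving: s = 5x/4
ds/dt = 5/4 · dx/dt = 5/4 · 2 = 5/2 ft/s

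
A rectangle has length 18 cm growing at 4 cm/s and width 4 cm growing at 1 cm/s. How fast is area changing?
34 cm²/s

A = lw
dA/dt = w·dl/dt + l·dw/dt = 4·4 + 18·1 = 34 cm²/s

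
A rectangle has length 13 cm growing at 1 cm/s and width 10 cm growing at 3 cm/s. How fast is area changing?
49 cm²/s

A = lw
dA/dt = w·dl/dt + l·dw/dt = 10·1 + 13·3 = 49 cm²/s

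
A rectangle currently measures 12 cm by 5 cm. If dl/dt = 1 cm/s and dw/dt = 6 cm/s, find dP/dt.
14 cm/s

P = 2(l + w)
dP/dt = 2(dl/dt + dw/dt) = 2(1 + 6) = 14 cm/s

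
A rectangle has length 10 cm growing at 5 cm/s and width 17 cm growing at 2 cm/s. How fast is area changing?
105 cm²/s

A = lw
dA/dt = w·dl/dt + l·dw/dt = 17·5 + 10·2 = 105 cm²/s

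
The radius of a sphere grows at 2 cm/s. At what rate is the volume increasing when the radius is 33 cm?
8712π cm³/s

V = (4/3)πr³
dV/dt = dV/dr · dr/dt = 4πr² · 2
At r = 33: dV/dt = 8712π cm³/s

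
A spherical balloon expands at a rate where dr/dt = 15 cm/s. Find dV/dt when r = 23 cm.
31740π cm³/s

V = (4/3)πr³
dV/dt = dV/dr · dr/dt = 4πr² · 15
At r = 23: dV/dt = 31740π cm³/s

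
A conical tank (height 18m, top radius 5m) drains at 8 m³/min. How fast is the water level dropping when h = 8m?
81/(50π) ≈ 0.5157 m/min

r/h = 5/18, so r = (5/18)h
V = (1/3)πr²h = (1/3)π((5/18)h)²h = (25/972)πh³
dV/dh = (25/324)πh²
dh/dt = (dV/dt)/(dV/dh) = -8/((25/324)π·8²) = -81/(50π) m/min
The level is dropping at 81/(50π) ≈ 0.5157 m/min.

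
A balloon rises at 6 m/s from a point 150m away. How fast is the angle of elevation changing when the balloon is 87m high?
0.029931 rad/s

tan(θ) = y/150
sec²(θ) · dθ/dt = (1/150) · dy/dt
dθ/dt = cos²(θ)/150 · 6 = 150/(150² + 87²) · 6
dθ/dt = 0.029931 rad/s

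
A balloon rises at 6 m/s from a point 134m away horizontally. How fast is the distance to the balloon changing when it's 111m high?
666√30277/30277 ≈ 3.828 m/s

z² = 134² + y²
z = √(134² + 111²) = √30277
dz/dt = y/z · dy/dt = 111/√30277 · 6 = 666√30277/30277 ≈ 3.828 m/s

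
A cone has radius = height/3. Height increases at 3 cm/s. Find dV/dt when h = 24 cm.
192π cm³/s

V = (1/3)π(h/3)²h = πh³/27
dV/dt = πh²/9 · 3
At h = 24: dV/dt = 192π cm³/s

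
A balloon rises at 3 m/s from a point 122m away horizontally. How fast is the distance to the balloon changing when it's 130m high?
195√7946/7946 ≈ 2.188 m/s

z² = 122² + y²
z = √(122² + 130²) = 2√7946
dz/dt = y/z · dy/dt = 130/(2√7946) · 3 = 195√7946/7946 ≈ 2.188 m/s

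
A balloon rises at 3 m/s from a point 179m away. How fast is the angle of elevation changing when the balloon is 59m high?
0.015117 rad/s

tan(θ) = y/179
sec²(θ) · dθ/dt = (1/179) · dy/dt
dθ/dt = cos²(θ)/179 · 3 = 179/(179² + 59²) · 3
dθ/dt = 0.015117 rad/s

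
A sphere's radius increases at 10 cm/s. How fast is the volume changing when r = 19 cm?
14440π cm³/s

V = (4/3)πr³
dV/dt = dV/dr · dr/dt = 4πr² · 10
At r = 19: dV/dt = 14440π cm³/s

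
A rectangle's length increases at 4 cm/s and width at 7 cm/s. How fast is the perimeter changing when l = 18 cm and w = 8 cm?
22 cm/s

P = 2(l + w)
dP/dt = 2(dl/dt + dw/dt) = 2(4 + 7) = 22 cm/s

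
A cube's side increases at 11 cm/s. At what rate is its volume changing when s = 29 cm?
27753 cm³/s

V = s³
dV/dt = 3s² · ds/dt = 3·29²·11 = 27753 cm³/s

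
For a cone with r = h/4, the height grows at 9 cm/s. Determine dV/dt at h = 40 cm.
900π cm³/s

V = (1/3)π(h/4)²h = πh³/48
dV/dt = πh²/16 · 9
At h = 40: dV/dt = 900π cm³/s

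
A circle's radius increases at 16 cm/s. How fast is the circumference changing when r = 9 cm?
32π cm/s

C = 2πr
dC/dt = 2π · dr/dt = 2π · 16 = 32π cm/s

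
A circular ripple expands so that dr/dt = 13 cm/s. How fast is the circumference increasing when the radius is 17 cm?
26π cm/s

C = 2πr
dC/dt = 2π · dr/dt = 2π · 13 = 26π cm/s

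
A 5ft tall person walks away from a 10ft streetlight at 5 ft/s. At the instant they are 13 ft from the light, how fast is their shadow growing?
5 ft/s

By similar triangles: 10/(x+s) = 5/s
Solving: s = 5x/5
ds/dt = 5/5 · dx/dt = 1 · 5 = 5 ft/s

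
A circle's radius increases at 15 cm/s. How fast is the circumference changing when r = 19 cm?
30π cm/s

C = 2πr
dC/dt = 2π · dr/dt = 2π · 15 = 30π cm/s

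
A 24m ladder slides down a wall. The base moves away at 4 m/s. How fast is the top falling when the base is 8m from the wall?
√2 ≈ 1.414 m/s

x² + y² = 24²
2x·dx/dt + 2y·dy/dt = 0
dy/dt = -x/y · dx/dt = -8/(16√2) · 4 = -√2 m/s
The top is descending at √2 ≈ 1.414 m/s.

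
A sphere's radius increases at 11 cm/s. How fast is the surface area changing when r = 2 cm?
176π cm²/s

S = 4πr²
dS/dt = dS/dr · dr/dt = 8πr · 11
At r = 2: dS/dt = 176π cm²/s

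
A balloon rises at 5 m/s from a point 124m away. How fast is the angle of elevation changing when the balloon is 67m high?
0.031211 rad/s

tan(θ) = y/124
sec²(θ) · dθ/dt = (1/124) · dy/dt
dθ/dt = cos²(θ)/124 · 5 = 124/(124² + 67²) · 5
dθ/dt = 0.031211 rad/s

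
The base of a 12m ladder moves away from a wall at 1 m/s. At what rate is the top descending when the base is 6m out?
√3/3 ≈ 0.5774 m/s

x² + y² = 12²
2x·dx/dt + 2y·dy/dt = 0
dy/dt = -x/y · dx/dt = -6/(6√3) · 1 = -√3/3 m/s
The top is descending at √3/3 ≈ 0.5774 m/s.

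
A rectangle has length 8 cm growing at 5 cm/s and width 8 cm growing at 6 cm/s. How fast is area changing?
88 cm²/s

A = lw
dA/dt = w·dl/dt + l·dw/dt = 8·5 + 8·6 = 88 cm²/s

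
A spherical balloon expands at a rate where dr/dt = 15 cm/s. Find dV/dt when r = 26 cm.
40560π cm³/s

V = (4/3)πr³
dV/dt = dV/dr · dr/dt = 4πr² · 15
At r = 26: dV/dt = 40560π cm³/s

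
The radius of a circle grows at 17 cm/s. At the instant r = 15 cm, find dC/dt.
34π cm/s

C = 2πr
dC/dt = 2π · dr/dt = 2π · 17 = 34π cm/s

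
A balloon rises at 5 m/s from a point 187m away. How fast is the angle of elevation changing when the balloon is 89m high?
0.0218 rad/s

tan(θ) = y/187
sec²(θ) · dθ/dt = (1/187) · dy/dt
dθ/dt = cos²(θ)/187 · 5 = 187/(187² + 89²) · 5
dθ/dt = 0.0218 rad/s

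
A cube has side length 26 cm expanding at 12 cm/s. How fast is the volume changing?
24336 cm³/s

V = s³
dV/dt = 3s² · ds/dt = 3·26²·12 = 24336 cm³/s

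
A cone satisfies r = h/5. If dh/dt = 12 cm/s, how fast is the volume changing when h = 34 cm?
13872π/25 cm³/s

V = (1/3)π(h/5)²h = πh³/75
dV/dt = πh²/25 · 12
At h = 34: dV/dt = 13872π/25 cm³/s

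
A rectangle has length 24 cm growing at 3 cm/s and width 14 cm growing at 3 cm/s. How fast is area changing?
114 cm²/s

A = lw
dA/dt = w·dl/dt + l·dw/dt = 14·3 + 24·3 = 114 cm²/s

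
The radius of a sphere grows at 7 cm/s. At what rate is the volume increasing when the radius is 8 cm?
1792π cm³/s

V = (4/3)πr³
dV/dt = dV/dr · dr/dt = 4πr² · 7
At r = 8: dV/dt = 1792π cm³/s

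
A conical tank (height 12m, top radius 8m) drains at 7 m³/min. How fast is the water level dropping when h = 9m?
7/(36π) ≈ 0.06189 m/min

r/h = 8/12, so r = (2/3)h
V = (1/3)πr²h = (1/3)π((2/3)h)²h = (4/27)πh³
dV/dh = (4/9)πh²
dh/dt = (dV/dt)/(dV/dh) = -7/((4/9)π·9²) = -7/(36π) m/min
The level is dropping at 7/(36π) ≈ 0.06189 m/min.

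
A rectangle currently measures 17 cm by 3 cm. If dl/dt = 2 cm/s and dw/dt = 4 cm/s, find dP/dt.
12 cm/s

P = 2(l + w)
dP/dt = 2(dl/dt + dw/dt) = 2(2 + 4) = 12 cm/s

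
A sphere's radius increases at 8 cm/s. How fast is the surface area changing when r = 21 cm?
1344π cm²/s

S = 4πr²
dS/dt = dS/dr · dr/dt = 8πr · 8
At r = 21: dS/dt = 1344π cm²/s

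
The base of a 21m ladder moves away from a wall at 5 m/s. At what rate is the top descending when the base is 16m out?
16√185/37 ≈ 5.882 m/s

x² + y² = 21²
2x·dx/dt + 2y·dy/dt = 0
dy/dt = -x/y · dx/dt = -16/√185 · 5 = -16√185/37 m/s
The top is descending at 16√185/37 ≈ 5.882 m/s.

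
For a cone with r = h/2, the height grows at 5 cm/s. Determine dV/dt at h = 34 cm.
1445π cm³/s

V = (1/3)π(h/2)²h = πh³/12
dV/dt = πh²/4 · 5
At h = 34: dV/dt = 1445π cm³/s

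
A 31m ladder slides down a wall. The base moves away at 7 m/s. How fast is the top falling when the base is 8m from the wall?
56√897/897 ≈ 1.87 m/s

x² + y² = 31²
2x·dx/dt + 2y·dy/dt = 0
dy/dt = -x/y · dx/dt = -8/√897 · 7 = -56√897/897 m/s
The top is descending at 56√897/897 ≈ 1.87 m/s.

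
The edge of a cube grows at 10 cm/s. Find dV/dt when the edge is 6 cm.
1080 cm³/s

V = s³
dV/dt = 3s² · ds/dt = 3·6²·10 = 1080 cm³/s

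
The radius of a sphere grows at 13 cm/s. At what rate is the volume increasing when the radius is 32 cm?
53248π cm³/s

V = (4/3)πr³
dV/dt = dV/dr · dr/dt = 4πr² · 13
At r = 32: dV/dt = 53248π cm³/s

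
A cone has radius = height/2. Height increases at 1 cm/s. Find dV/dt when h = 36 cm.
324π cm³/s

V = (1/3)π(h/2)²h = πh³/12
dV/dt = πh²/4 · 1
At h = 36: dV/dt = 324π cm³/s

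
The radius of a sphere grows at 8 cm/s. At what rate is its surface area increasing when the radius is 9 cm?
576π cm²/s

S = 4πr²
dS/dt = dS/dr · dr/dt = 8πr · 8
At r = 9: dS/dt = 576π cm²/s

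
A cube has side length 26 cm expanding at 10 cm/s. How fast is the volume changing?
20280 cm³/s

V = s³
dV/dt = 3s² · ds/dt = 3·26²·10 = 20280 cm³/s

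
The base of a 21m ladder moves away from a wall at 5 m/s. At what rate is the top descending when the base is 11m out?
11√5/8 ≈ 3.075 m/s

x² + y² = 21²
2x·dx/dt + 2y·dy/dt = 0
dy/dt = -x/y · dx/dt = -11/(8√5) · 5 = -11√5/8 m/s
The top is descending at 11√5/8 ≈ 3.075 m/s.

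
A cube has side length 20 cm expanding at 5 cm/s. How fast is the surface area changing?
1200 cm²/s

A = 6s²
dA/dt = 12s · ds/dt = 12·20·5 = 1200 cm²/s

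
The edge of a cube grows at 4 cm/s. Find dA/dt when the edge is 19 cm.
912 cm²/s

A = 6s²
dA/dt = 12s · ds/dt = 12·19·4 = 912 cm²/s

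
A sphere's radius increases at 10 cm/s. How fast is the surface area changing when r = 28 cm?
2240π cm²/s

S = 4πr²
dS/dt = dS/dr · dr/dt = 8πr · 10
At r = 28: dS/dt = 2240π cm²/s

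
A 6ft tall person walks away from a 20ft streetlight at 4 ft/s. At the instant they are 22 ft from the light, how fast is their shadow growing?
12/7 ft/s

By similar triangles: 20/(x+s) = 6/s
Solving: s = 6x/14
ds/dt = 6/14 · dx/dt = 3/7 · 4 = 12/7 ft/s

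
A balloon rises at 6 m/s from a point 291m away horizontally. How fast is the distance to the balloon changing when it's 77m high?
231√90610/45305 ≈ 1.535 m/s

z² = 291² + y²
z = √(291² + 77²) = √90610
dz/dt = y/z · dy/dt = 77/√90610 · 6 = 231√90610/45305 ≈ 1.535 m/s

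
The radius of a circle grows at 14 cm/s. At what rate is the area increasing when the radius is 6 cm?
168π cm²/s

A = πr²
dA/dt = 2πr · dr/dt = 2π(6)(14) = 168π cm²/s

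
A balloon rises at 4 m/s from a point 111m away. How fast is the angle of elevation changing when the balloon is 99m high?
0.020071 rad/s

tan(θ) = y/111
sec²(θ) · dθ/dt = (1/111) · dy/dt
dθ/dt = cos²(θ)/111 · 4 = 111/(111² + 99²) · 4
dθ/dt = 0.020071 rad/s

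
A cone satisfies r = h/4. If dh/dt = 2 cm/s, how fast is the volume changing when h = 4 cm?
2π cm³/s

V = (1/3)π(h/4)²h = πh³/48
dV/dt = πh²/16 · 2
At h = 4: dV/dt = 2π cm³/s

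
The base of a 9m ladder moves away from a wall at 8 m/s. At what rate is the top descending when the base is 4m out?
32√65/65 ≈ 3.969 m/s

x² + y² = 9²
2x·dx/dt + 2y·dy/dt = 0
dy/dt = -x/y · dx/dt = -4/√65 · 8 = -32√65/65 m/s
The top is descending at 32√65/65 ≈ 3.969 m/s.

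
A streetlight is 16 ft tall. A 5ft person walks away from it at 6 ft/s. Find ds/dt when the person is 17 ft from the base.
30/11 ft/s

By similar triangles: 16/(x+s) = 5/s
Solving: s = 5x/11
ds/dt = 5/11 · dx/dt = 5/11 · 6 = 30/11 ft/s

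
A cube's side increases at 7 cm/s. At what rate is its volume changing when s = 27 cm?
15309 cm³/s

V = s³
dV/dt = 3s² · ds/dt = 3·27²·7 = 15309 cm³/s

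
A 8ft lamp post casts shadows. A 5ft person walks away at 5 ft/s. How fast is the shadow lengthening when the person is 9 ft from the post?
25/3 ft/s

By similar triangles: 8/(x+s) = 5/s
Solving: s = 5x/3
ds/dt = 5/3 · dx/dt = 5/3 · 5 = 25/3 ft/s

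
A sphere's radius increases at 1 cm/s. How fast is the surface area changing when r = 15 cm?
120π cm²/s

S = 4πr²
dS/dt = dS/dr · dr/dt = 8πr · 1
At r = 15: dS/dt = 120π cm²/s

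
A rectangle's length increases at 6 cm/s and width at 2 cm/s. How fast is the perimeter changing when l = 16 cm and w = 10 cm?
16 cm/s

P = 2(l + w)
dP/dt = 2(dl/dt + dw/dt) = 2(6 + 2) = 16 cm/s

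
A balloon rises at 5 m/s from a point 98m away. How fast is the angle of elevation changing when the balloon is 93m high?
0.026845 rad/s

tan(θ) = y/98
sec²(θ) · dθ/dt = (1/98) · dy/dt
dθ/dt = cos²(θ)/98 · 5 = 98/(98² + 93²) · 5
dθ/dt = 0.026845 rad/s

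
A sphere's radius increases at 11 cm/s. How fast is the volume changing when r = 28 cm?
34496π cm³/s

V = (4/3)πr³
dV/dt = dV/dr · dr/dt = 4πr² · 11
At r = 28: dV/dt = 34496π cm³/s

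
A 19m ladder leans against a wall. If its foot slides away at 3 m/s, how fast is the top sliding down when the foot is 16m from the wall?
16√105/35 ≈ 4.684 m/s

x² + y² = 19²
2x·dx/dt + 2y·dy/dt = 0
dy/dt = -x/y · dx/dt = -16/√105 · 3 = -16√105/35 m/s
The top is descending at 16√105/35 ≈ 4.684 m/s.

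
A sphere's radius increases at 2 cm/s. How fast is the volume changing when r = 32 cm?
8192π cm³/s

V = (4/3)πr³
dV/dt = dV/dr · dr/dt = 4πr² · 2
At r = 32: dV/dt = 8192π cm³/s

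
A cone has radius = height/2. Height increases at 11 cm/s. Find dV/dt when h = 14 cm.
539π cm³/s

V = (1/3)π(h/2)²h = πh³/12
dV/dt = πh²/4 · 11
At h = 14: dV/dt = 539π cm³/s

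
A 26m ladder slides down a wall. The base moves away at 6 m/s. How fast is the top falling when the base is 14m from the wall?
7√30/10 ≈ 3.834 m/s

x² + y² = 26²
2x·dx/dt + 2y·dy/dt = 0
dy/dt = -x/y · dx/dt = -14/(4√30) · 6 = -7√30/10 m/s
The top is descending at 7√30/10 ≈ 3.834 m/s.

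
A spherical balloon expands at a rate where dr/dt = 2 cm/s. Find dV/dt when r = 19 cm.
2888π cm³/s

V = (4/3)πr³
dV/dt = dV/dr · dr/dt = 4πr² · 2
At r = 19: dV/dt = 2888π cm³/s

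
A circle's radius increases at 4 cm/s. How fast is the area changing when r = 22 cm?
176π cm²/s

A = πr²
dA/dt = 2πr · dr/dt = 2π(22)(4) = 176π cm²/s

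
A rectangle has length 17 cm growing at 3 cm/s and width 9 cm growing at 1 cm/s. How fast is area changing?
44 cm²/s

A = lw
dA/dt = w·dl/dt + l·dw/dt = 9·3 + 17·1 = 44 cm²/s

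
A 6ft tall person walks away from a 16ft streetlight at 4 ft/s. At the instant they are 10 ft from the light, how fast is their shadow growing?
12/5 ft/s

By similar triangles: 16/(x+s) = 6/s
Solving: s = 6x/10
ds/dt = 6/10 · dx/dt = 3/5 · 4 = 12/5 ft/s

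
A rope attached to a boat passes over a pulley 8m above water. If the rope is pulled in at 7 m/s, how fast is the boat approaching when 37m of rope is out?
259√145/435 ≈ 7.17 m/s

rope² = x² + 8²
x = √(37² - 8²) = 3√145
dx/dt = (rope/x) · d(rope)/dt = (37/(3√145)) · (-7) = -259√145/435 m/s
The boat approaches at 259√145/435 ≈ 7.17 m/s.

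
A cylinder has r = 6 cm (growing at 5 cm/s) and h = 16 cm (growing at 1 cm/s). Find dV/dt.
996π cm³/s

V = πr²h
dV/dt = 2πrh·dr/dt + πr²·dh/dt
= 2π(6)(16)(5) + π(6)²(1)
= 996π cm³/s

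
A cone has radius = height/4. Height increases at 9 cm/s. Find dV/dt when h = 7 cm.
441π/16 cm³/s

V = (1/3)π(h/4)²h = πh³/48
dV/dt = πh²/16 · 9
At h = 7: dV/dt = 441π/16 cm³/s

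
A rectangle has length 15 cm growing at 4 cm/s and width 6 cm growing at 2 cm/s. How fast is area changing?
54 cm²/s

A = lw
dA/dt = w·dl/dt + l·dw/dt = 6·4 + 15·2 = 54 cm²/s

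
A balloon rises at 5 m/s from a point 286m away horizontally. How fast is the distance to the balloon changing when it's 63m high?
63√85765/17153 ≈ 1.076 m/s

z² = 286² + y²
z = √(286² + 63²) = √85765
dz/dt = y/z · dy/dt = 63/√85765 · 5 = 63√85765/17153 ≈ 1.076 m/s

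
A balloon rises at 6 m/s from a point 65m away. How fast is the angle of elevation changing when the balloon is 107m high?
0.024882 rad/s

tan(θ) = y/65
sec²(θ) · dθ/dt = (1/65) · dy/dt
dθ/dt = cos²(θ)/65 · 6 = 65/(65² + 107²) · 6
dθ/dt = 0.024882 rad/s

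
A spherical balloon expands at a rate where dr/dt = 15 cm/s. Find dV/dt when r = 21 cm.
26460π cm³/s

V = (4/3)πr³
dV/dt = dV/dr · dr/dt = 4πr² · 15
At r = 21: dV/dt = 26460π cm³/s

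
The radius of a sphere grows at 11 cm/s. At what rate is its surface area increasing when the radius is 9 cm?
792π cm²/s

S = 4πr²
dS/dt = dS/dr · dr/dt = 8πr · 11
At r = 9: dS/dt = 792π cm²/s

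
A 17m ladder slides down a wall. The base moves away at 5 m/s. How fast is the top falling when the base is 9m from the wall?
45√13/52 ≈ 3.12 m/s

x² + y² = 17²
2x·dx/dt + 2y·dy/dt = 0
dy/dt = -x/y · dx/dt = -9/(4√13) · 5 = -45√13/52 m/s
The top is descending at 45√13/52 ≈ 3.12 m/s.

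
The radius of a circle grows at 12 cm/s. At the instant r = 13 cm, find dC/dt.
24π cm/s

C = 2πr
dC/dt = 2π · dr/dt = 2π · 12 = 24π cm/s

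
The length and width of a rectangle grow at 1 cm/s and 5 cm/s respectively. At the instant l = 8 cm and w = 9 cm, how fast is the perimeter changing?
12 cm/s

P = 2(l + w)
dP/dt = 2(dl/dt + dw/dt) = 2(1 + 5) = 12 cm/s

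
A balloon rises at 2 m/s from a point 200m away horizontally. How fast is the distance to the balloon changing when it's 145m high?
58√2441/2441 ≈ 1.174 m/s

z² = 200² + y²
z = √(200² + 145²) = 5√2441
dz/dt = y/z · dy/dt = 145/(5√2441) · 2 = 58√2441/2441 ≈ 1.174 m/s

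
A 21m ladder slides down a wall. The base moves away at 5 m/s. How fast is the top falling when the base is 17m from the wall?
85√38/76 ≈ 6.894 m/s

x² + y² = 21²
2x·dx/dt + 2y·dy/dt = 0
dy/dt = -x/y · dx/dt = -17/(2√38) · 5 = -85√38/76 m/s
The top is descending at 85√38/76 ≈ 6.894 m/s.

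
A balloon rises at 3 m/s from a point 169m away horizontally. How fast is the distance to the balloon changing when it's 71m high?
213√33602/33602 ≈ 1.162 m/s

z² = 169² + y²
z = √(169² + 71²) = √33602
dz/dt = y/z · dy/dt = 71/√33602 · 3 = 213√33602/33602 ≈ 1.162 m/s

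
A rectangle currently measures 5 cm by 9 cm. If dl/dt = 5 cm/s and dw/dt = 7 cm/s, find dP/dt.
24 cm/s

P = 2(l + w)
dP/dt = 2(dl/dt + dw/dt) = 2(5 + 7) = 24 cm/s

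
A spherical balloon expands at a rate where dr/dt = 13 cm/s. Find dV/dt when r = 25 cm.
32500π cm³/s

V = (4/3)πr³
dV/dt = dV/dr · dr/dt = 4πr² · 13
At r = 25: dV/dt = 32500π cm³/s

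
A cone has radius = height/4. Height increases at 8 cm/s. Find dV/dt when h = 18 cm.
162π cm³/s

V = (1/3)π(h/4)²h = πh³/48
dV/dt = πh²/16 · 8
At h = 18: dV/dt = 162π cm³/s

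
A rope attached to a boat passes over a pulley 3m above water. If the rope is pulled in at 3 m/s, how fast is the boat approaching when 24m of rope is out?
8√7/7 ≈ 3.024 m/s

rope² = x² + 3²
x = √(24² - 3²) = 9√7
dx/dt = (rope/x) · d(rope)/dt = (24/(9√7)) · (-3) = -8√7/7 m/s
The boat approaches at 8√7/7 ≈ 3.024 m/s.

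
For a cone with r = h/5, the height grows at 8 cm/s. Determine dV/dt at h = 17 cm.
2312π/25 cm³/s

V = (1/3)π(h/5)²h = πh³/75
dV/dt = πh²/25 · 8
At h = 17: dV/dt = 2312π/25 cm³/s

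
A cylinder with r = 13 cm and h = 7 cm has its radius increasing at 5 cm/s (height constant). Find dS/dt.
330π cm²/s

S = 2πrh + 2πr² (lateral + bases)
dS/dt = (2πh + 4πr)·dr/dt = (2π·7 + 4π·13)·5
= 330π cm²/s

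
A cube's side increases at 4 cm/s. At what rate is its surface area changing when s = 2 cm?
96 cm²/s

A = 6s²
dA/dt = 12s · ds/dt = 12·2·4 = 96 cm²/s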